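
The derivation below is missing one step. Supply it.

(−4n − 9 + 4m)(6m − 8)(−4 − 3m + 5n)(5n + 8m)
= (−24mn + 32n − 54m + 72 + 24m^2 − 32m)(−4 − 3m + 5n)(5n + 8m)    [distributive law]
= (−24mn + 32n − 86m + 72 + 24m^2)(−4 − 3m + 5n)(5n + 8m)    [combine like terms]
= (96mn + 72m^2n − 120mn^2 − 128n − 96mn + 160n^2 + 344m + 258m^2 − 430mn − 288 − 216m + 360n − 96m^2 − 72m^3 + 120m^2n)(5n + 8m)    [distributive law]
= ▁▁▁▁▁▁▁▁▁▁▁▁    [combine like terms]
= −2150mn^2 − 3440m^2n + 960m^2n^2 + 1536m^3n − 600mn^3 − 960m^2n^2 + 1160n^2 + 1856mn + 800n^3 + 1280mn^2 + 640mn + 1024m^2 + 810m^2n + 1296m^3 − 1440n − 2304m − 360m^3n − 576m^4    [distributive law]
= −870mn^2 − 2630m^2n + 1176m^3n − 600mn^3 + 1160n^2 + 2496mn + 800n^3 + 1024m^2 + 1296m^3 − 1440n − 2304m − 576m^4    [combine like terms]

By combine like terms:

(−430mn + 192m^2n − 120mn^2 + 232n + 160n^2 + 128m + 162m^2 − 288 − 72m^3)(5n + 8m)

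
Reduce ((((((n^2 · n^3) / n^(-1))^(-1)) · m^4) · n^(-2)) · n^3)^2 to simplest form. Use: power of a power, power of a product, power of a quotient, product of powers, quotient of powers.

((((((n^2 · n^3) / n^(-1))^(-1)) · m^4) · n^(-2)) · n^3)^2
= ((((((n^2 · n^3) / n^(-1))^(-1)) · m^4) · n^(-2))^2) · ((n^3)^2)    [power of a product]
= ((((((n^2 · n^3) / n^(-1))^(-1)) · m^4)^2) · ((n^(-2))^2)) · ((n^3)^2)    [power of a product]
= ((((((n^2 · n^3) / n^(-1))^(-1))^2) · ((m^4)^2)) · ((n^(-2))^2)) · ((n^3)^2)    [power of a product]
= (((((n^2 · n^3) / n^(-1))^(-2)) · ((m^4)^2)) · ((n^(-2))^2)) · ((n^3)^2)    [power of a power]
= (((((n^2 · n^3)^(-2)) / ((n^(-1))^(-2))) · ((m^4)^2)) · ((n^(-2))^2)) · ((n^3)^2)    [power of a quotient]
= ((((((n^2)^(-2)) · ((n^3)^(-2))) / ((n^(-1))^(-2))) · ((m^4)^2)) · ((n^(-2))^2)) · ((n^3)^2)    [power of a product]
= ((((n^(-4) · ((n^3)^(-2))) / ((n^(-1))^(-2))) · ((m^4)^2)) · ((n^(-2))^2)) · ((n^3)^2)    [power of a power]
= ((((n^(-4) · n^(-6)) / ((n^(-1))^(-2))) · ((m^4)^2)) · ((n^(-2))^2)) · ((n^3)^2)    [power of a power]
= (((n^(-10) / ((n^(-1))^(-2))) · ((m^4)^2)) · ((n^(-2))^2)) · ((n^3)^2)    [product of powers]
= (((n^(-10) / n^2) · ((m^4)^2)) · ((n^(-2))^2)) · ((n^3)^2)    [power of a power]
= ((n^(-12) · ((m^4)^2)) · ((n^(-2))^2)) · ((n^3)^2)    [quotient of powers]
= ((n^(-12) · m^8) · ((n^(-2))^2)) · ((n^3)^2)    [power of a power]
= ((n^(-12) · m^8) · n^(-4)) · ((n^3)^2)    [power of a power]
= ((n^(-12) · m^8) · n^(-4)) · n^6    [power of a power]
= m^8n^(-10)    [product of powers]

m^8n^(-10)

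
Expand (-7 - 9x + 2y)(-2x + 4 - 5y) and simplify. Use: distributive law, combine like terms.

-22x - 28 + 43y + 18x^2 + 41xy - 10y^2

(-7 - 9x + 2y)(-2x + 4 - 5y)
= 14x - 28 + 35y + 18x^2 - 36x + 45xy - 4xy + 8y - 10y^2    [distributive law]
= -22x - 28 + 43y + 18x^2 + 41xy - 10y^2    [combine like terms]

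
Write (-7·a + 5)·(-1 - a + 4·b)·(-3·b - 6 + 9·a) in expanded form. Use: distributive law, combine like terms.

(-7·a + 5)·(-1 - a + 4·b)·(-3·b - 6 + 9·a)
= (7·a + 7·a² - 28·a·b - 5 - 5·a + 20·b)·(-3·b - 6 + 9·a)    [distributive law]
= (2·a + 7·a² - 28·a·b - 5 + 20·b)·(-3·b - 6 + 9·a)    [combine like terms]
= -6·a·b - 12·a + 18·a² - 21·a²·b - 42·a² + 63·a³ + 84·a·b² + 168·a·b - 252·a²·b + 15·b + 30 - 45·a - 60·b² - 120·b + 180·a·b    [distributive law]
= 342·a·b - 57·a - 24·a² - 273·a²·b + 63·a³ + 84·a·b² - 105·b + 30 - 60·b²    [combine like terms]

342·a·b - 57·a - 24·a² - 273·a²·b + 63·a³ + 84·a·b² - 105·b + 30 - 60·b²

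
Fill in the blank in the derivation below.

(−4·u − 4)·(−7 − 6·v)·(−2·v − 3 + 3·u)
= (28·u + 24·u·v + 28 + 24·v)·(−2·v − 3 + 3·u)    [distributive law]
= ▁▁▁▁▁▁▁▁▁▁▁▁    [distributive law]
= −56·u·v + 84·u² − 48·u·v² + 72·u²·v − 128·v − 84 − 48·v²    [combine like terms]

After distributive law, the bracketed line is:

−56·u·v − 84·u + 84·u² − 48·u·v² − 72·u·v + 72·u²·v − 56·v − 84 + 84·u − 48·v² − 72·v + 72·u·v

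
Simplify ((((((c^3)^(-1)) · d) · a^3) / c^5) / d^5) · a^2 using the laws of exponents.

a^5c^(-8)d^(-4)

((((((c^3)^(-1)) · d) · a^3) / c^5) / d^5) · a^2
= ((((c^(-3) · d) · a^3) / c^5) / d^5) · a^2    [power of a power]
= a^5c^(-8)d^(-4)    [quotient of powers; product of powers]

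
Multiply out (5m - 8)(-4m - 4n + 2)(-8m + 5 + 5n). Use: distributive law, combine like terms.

(5m - 8)(-4m - 4n + 2)(-8m + 5 + 5n)
= (-20m² - 20mn + 10m + 32m + 32n - 16)(-8m + 5 + 5n)    [distributive law]
= (-20m² - 20mn + 42m + 32n - 16)(-8m + 5 + 5n)    [combine like terms]
= 160m³ - 100m² - 100m²n + 160m²n - 100mn - 100mn² - 336m² + 210m + 210mn - 256mn + 160n + 160n² + 128m - 80 - 80n    [distributive law]
= 160m³ - 436m² + 60m²n - 146mn - 100mn² + 338m + 80n + 160n² - 80    [combine like terms]

160m³ - 436m² + 60m²n - 146mn - 100mn² + 338m + 80n + 160n² - 80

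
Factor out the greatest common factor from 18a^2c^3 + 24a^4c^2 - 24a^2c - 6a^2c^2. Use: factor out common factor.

6a^2c(3c^2 + 4a^2c - 4 - c)

18a^2c^3 + 24a^4c^2 - 24a^2c - 6a^2c^2
= 6(3a^2c^3 + 4a^4c^2 - 4a^2c - a^2c^2)    [factor out 6]
= 6a^2c(3c^2 + 4a^2c - 4 - c)    [factor out a^2c]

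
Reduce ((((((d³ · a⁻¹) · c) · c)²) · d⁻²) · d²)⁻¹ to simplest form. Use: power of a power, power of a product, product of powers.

((((((d³ · a⁻¹) · c) · c)²) · d⁻²) · d²)⁻¹
= ((((((d³ · a⁻¹) · c) · c)²) · d⁻²)⁻¹) · ((d²)⁻¹)    [power of a product]
= ((((((d³ · a⁻¹) · c) · c)²)⁻¹) · ((d⁻²)⁻¹)) · ((d²)⁻¹)    [power of a product]
= (((((d³ · a⁻¹) · c) · c)⁻²) · ((d⁻²)⁻¹)) · ((d²)⁻¹)    [power of a power]
= (((((d³ · a⁻¹) · c)⁻²) · (c⁻²)) · ((d⁻²)⁻¹)) · ((d²)⁻¹)    [power of a product]
= (((((d³ · a⁻¹)⁻²) · (c⁻²)) · (c⁻²)) · ((d⁻²)⁻¹)) · ((d²)⁻¹)    [power of a product]
= ((((((d³)⁻²) · ((a⁻¹)⁻²)) · (c⁻²)) · (c⁻²)) · ((d⁻²)⁻¹)) · ((d²)⁻¹)    [power of a product]
= ((((d⁻⁶ · ((a⁻¹)⁻²)) · (c⁻²)) · (c⁻²)) · ((d⁻²)⁻¹)) · ((d²)⁻¹)    [power of a power]
= ((((d⁻⁶ · a²) · (c⁻²)) · (c⁻²)) · ((d⁻²)⁻¹)) · ((d²)⁻¹)    [power of a power]
= ((((d⁻⁶ · a²) · c⁻²) · c⁻²) · d²) · ((d²)⁻¹)    [power of a power]
= ((((d⁻⁶ · a²) · c⁻²) · c⁻²) · d²) · d⁻²    [power of a power]
= a²c⁻⁴d⁻⁶    [product of powers]

a²c⁻⁴d⁻⁶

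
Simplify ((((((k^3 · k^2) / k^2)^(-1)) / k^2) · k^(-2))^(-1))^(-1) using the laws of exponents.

k^(-7)

((((((k^3 · k^2) / k^2)^(-1)) / k^2) · k^(-2))^(-1))^(-1)
= (((((k^3 · k^2) / k^2)^(-1)) / k^2) · k^(-2))^1    [power of a power]
= (((((k^3 · k^2) / k^2)^(-1)) / k^2)^1) · ((k^(-2))^1)    [power of a product]
= (((((k^3 · k^2) / k^2)^(-1))^1) / ((k^2)^1)) · ((k^(-2))^1)    [power of a quotient]
= ((((k^3 · k^2) / k^2)^(-1)) / ((k^2)^1)) · ((k^(-2))^1)    [power of a power]
= ((((k^3 · k^2)^(-1)) / ((k^2)^(-1))) / ((k^2)^1)) · ((k^(-2))^1)    [power of a quotient]
= (((((k^3)^(-1)) · ((k^2)^(-1))) / ((k^2)^(-1))) / ((k^2)^1)) · ((k^(-2))^1)    [power of a product]
= (((k^(-3) · ((k^2)^(-1))) / ((k^2)^(-1))) / ((k^2)^1)) · ((k^(-2))^1)    [power of a power]
= (((k^(-3) · k^(-2)) / ((k^2)^(-1))) / ((k^2)^1)) · ((k^(-2))^1)    [power of a power]
= ((k^(-5) / ((k^2)^(-1))) / ((k^2)^1)) · ((k^(-2))^1)    [product of powers]
= ((k^(-5) / k^(-2)) / ((k^2)^1)) · ((k^(-2))^1)    [power of a power]
= (k^(-3) / ((k^2)^1)) · ((k^(-2))^1)    [quotient of powers]
= (k^(-3) / k^2) · ((k^(-2))^1)    [power of a power]
= k^(-5) · ((k^(-2))^1)    [quotient of powers]
= k^(-5) · k^(-2)    [power of a power]
= k^(-7)    [product of powers]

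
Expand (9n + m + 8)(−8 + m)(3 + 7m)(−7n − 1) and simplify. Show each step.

(9n + m + 8)(−8 + m)(3 + 7m)(−7n − 1)
= (−72n + 9mn − 8m + m² − 64 + 8m)(3 + 7m)(−7n − 1)    [distributive law]
= (−72n + 9mn + m² − 64)(3 + 7m)(−7n − 1)    [combine like terms]
= (−216n − 504mn + 27mn + 63m²n + 3m² + 7m³ − 192 − 448m)(−7n − 1)    [distributive law]
= (−216n − 477mn + 63m²n + 3m² + 7m³ − 192 − 448m)(−7n − 1)    [combine like terms]
= 1512n² + 216n + 3339mn² + 477mn − 441m²n² − 63m²n − 21m²n − 3m² − 49m³n − 7m³ + 1344n + 192 + 3136mn + 448m    [distributive law]
= 1512n² + 1560n + 3339mn² + 3613mn − 441m²n² − 84m²n − 3m² − 49m³n − 7m³ + 192 + 448m    [combine like terms]

1512n² + 1560n + 3339mn² + 3613mn − 441m²n² − 84m²n − 3m² − 49m³n − 7m³ + 192 + 448m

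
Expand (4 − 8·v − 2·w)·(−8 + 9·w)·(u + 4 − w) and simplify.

−32·u − 128 + 240·w + 52·u·w − 124·w² + 64·u·v + 256·v − 352·v·w − 72·u·v·w + 72·v·w² − 18·u·w² + 18·w³

(4 − 8·v − 2·w)·(−8 + 9·w)·(u + 4 − w)
= (−32 + 36·w + 64·v − 72·v·w + 16·w − 18·w²)·(u + 4 − w)    [distributive law]
= (−32 + 52·w + 64·v − 72·v·w − 18·w²)·(u + 4 − w)    [combine like terms]
= −32·u − 128 + 32·w + 52·u·w + 208·w − 52·w² + 64·u·v + 256·v − 64·v·w − 72·u·v·w − 288·v·w + 72·v·w² − 18·u·w² − 72·w² + 18·w³    [distributive law]
= −32·u − 128 + 240·w + 52·u·w − 124·w² + 64·u·v + 256·v − 352·v·w − 72·u·v·w + 72·v·w² − 18·u·w² + 18·w³    [combine like terms]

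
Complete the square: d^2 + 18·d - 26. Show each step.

(d + 9)^2 - 107

d^2 + 18·d - 26
= d^2 + 18·d + 81 - 81 - 26    [add and subtract 81]
= (d + 9)^2 - 81 - 26    [perfect-square identity]
= (d + 9)^2 - 107    [combine constants]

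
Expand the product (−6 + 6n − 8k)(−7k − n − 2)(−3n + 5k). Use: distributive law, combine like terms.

−204kn + 290k^2 + 18n^2 − 36n + 60k + 72kn^2 − 338k^2n + 18n^3 + 280k^3

(−6 + 6n − 8k)(−7k − n − 2)(−3n + 5k)
= (42k + 6n + 12 − 42kn − 6n^2 − 12n + 56k^2 + 8kn + 16k)(−3n + 5k)    [distributive law]
= (58k − 6n + 12 − 34kn − 6n^2 + 56k^2)(−3n + 5k)    [combine like terms]
= −174kn + 290k^2 + 18n^2 − 30kn − 36n + 60k + 102kn^2 − 170k^2n + 18n^3 − 30kn^2 − 168k^2n + 280k^3    [distributive law]
= −204kn + 290k^2 + 18n^2 − 36n + 60k + 72kn^2 − 338k^2n + 18n^3 + 280k^3    [combine like terms]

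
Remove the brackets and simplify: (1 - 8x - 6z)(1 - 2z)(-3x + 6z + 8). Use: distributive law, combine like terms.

-67x - 58z + 8 + 104xz + 48z² + 24x² - 48x²z + 60xz² + 72z³

(1 - 8x - 6z)(1 - 2z)(-3x + 6z + 8)
= (1 - 2z - 8x + 16xz - 6z + 12z²)(-3x + 6z + 8)    [distributive law]
= (1 - 8z - 8x + 16xz + 12z²)(-3x + 6z + 8)    [combine like terms]
= -3x + 6z + 8 + 24xz - 48z² - 64z + 24x² - 48xz - 64x - 48x²z + 96xz² + 128xz - 36xz² + 72z³ + 96z²    [distributive law]
= -67x - 58z + 8 + 104xz + 48z² + 24x² - 48x²z + 60xz² + 72z³    [combine like terms]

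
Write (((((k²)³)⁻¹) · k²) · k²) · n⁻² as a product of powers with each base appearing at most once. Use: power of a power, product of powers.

k⁻²n⁻²

(((((k²)³)⁻¹) · k²) · k²) · n⁻²
= ((((k²)⁻³) · k²) · k²) · n⁻²    [power of a power]
= ((k⁻⁶ · k²) · k²) · n⁻²    [power of a power]
= (k⁻⁴ · k²) · n⁻²    [product of powers]
= k⁻² · n⁻²    [product of powers]
= k⁻²n⁻²    [rearrange]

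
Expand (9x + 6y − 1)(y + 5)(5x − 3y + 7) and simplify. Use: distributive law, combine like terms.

(9x + 6y − 1)(y + 5)(5x − 3y + 7)
= (9xy + 45x + 6y^2 + 30y − y − 5)(5x − 3y + 7)    [distributive law]
= (9xy + 45x + 6y^2 + 29y − 5)(5x − 3y + 7)    [combine like terms]
= 45x^2y − 27xy^2 + 63xy + 225x^2 − 135xy + 315x + 30xy^2 − 18y^3 + 42y^2 + 145xy − 87y^2 + 203y − 25x + 15y − 35    [distributive law]
= 45x^2y + 3xy^2 + 73xy + 225x^2 + 290x − 18y^3 − 45y^2 + 218y − 35    [combine like terms]

45x^2y + 3xy^2 + 73xy + 225x^2 + 290x − 18y^3 − 45y^2 + 218y − 35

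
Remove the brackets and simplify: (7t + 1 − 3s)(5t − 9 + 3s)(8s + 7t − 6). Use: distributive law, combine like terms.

322st^2 + 245t^3 − 616t^2 − 290st + 285t − 15s^2t − 252s + 54 + 294s^2 − 72s^3

(7t + 1 − 3s)(5t − 9 + 3s)(8s + 7t − 6)
= (35t^2 − 63t + 21st + 5t − 9 + 3s − 15st + 27s − 9s^2)(8s + 7t − 6)    [distributive law]
= (35t^2 − 58t + 6st − 9 + 30s − 9s^2)(8s + 7t − 6)    [combine like terms]
= 280st^2 + 245t^3 − 210t^2 − 464st − 406t^2 + 348t + 48s^2t + 42st^2 − 36st − 72s − 63t + 54 + 240s^2 + 210st − 180s − 72s^3 − 63s^2t + 54s^2    [distributive law]
= 322st^2 + 245t^3 − 616t^2 − 290st + 285t − 15s^2t − 252s + 54 + 294s^2 − 72s^3    [combine like terms]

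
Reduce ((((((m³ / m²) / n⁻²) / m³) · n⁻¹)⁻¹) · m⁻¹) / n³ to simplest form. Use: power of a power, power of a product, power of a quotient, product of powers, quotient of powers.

((((((m³ / m²) / n⁻²) / m³) · n⁻¹)⁻¹) · m⁻¹) / n³
= ((((((m³ / m²) / n⁻²) / m³)⁻¹) · ((n⁻¹)⁻¹)) · m⁻¹) / n³    [power of a product]
= ((((((m³ / m²) / n⁻²)⁻¹) / ((m³)⁻¹)) · ((n⁻¹)⁻¹)) · m⁻¹) / n³    [power of a quotient]
= ((((((m³ / m²)⁻¹) / ((n⁻²)⁻¹)) / ((m³)⁻¹)) · ((n⁻¹)⁻¹)) · m⁻¹) / n³    [power of a quotient]
= (((((((m³)⁻¹) / ((m²)⁻¹)) / ((n⁻²)⁻¹)) / ((m³)⁻¹)) · ((n⁻¹)⁻¹)) · m⁻¹) / n³    [power of a quotient]
= (((((m⁻³ / ((m²)⁻¹)) / ((n⁻²)⁻¹)) / ((m³)⁻¹)) · ((n⁻¹)⁻¹)) · m⁻¹) / n³    [power of a power]
= (((((m⁻³ / m⁻²) / ((n⁻²)⁻¹)) / ((m³)⁻¹)) · ((n⁻¹)⁻¹)) · m⁻¹) / n³    [power of a power]
= ((((m⁻¹ / ((n⁻²)⁻¹)) / ((m³)⁻¹)) · ((n⁻¹)⁻¹)) · m⁻¹) / n³    [quotient of powers]
= ((((m⁻¹ / n²) / ((m³)⁻¹)) · ((n⁻¹)⁻¹)) · m⁻¹) / n³    [power of a power]
= ((((m⁻¹ / n²) / m⁻³) · ((n⁻¹)⁻¹)) · m⁻¹) / n³    [power of a power]
= ((((m⁻¹ / n²) / m⁻³) · n) · m⁻¹) / n³    [power of a power]
= mn⁻⁴    [quotient of powers; product of powers]

mn⁻⁴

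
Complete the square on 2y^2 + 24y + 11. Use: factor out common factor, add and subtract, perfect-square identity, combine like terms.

2y^2 + 24y + 11
= 2(y^2 + 12y) + 11    [factor out 2 from the y-terms]
= 2(y^2 + 12y + 36 - 36) + 11    [add and subtract 36 inside the bracket]
= 2(y + 6)^2 - 72 + 11    [perfect-square identity]
= 2(y + 6)^2 - 61    [combine constants]

2(y + 6)^2 - 61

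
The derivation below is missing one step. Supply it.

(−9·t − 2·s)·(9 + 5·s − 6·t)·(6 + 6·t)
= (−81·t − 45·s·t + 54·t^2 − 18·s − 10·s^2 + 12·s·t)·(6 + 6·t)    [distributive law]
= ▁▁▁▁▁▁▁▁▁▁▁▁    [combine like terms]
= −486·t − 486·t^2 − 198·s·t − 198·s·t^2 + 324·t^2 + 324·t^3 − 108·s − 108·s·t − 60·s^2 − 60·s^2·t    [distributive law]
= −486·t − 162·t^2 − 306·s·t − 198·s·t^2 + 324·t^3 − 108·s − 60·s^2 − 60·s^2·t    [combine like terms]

Applying combine like terms to the line above:

(−81·t − 33·s·t + 54·t^2 − 18·s − 10·s^2)·(6 + 6·t)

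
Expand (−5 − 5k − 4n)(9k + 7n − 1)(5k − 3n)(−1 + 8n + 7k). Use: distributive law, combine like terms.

(−5 − 5k − 4n)(9k + 7n − 1)(5k − 3n)(−1 + 8n + 7k)
= (−45k − 35n + 5 − 45k^2 − 35kn + 5k − 36kn − 28n^2 + 4n)(5k − 3n)(−1 + 8n + 7k)    [distributive law]
= (−40k − 31n + 5 − 45k^2 − 71kn − 28n^2)(5k − 3n)(−1 + 8n + 7k)    [combine like terms]
= (−200k^2 + 120kn − 155kn + 93n^2 + 25k − 15n − 225k^3 + 135k^2n − 355k^2n + 213kn^2 − 140kn^2 + 84n^3)(−1 + 8n + 7k)    [distributive law]
= (−200k^2 − 35kn + 93n^2 + 25k − 15n − 225k^3 − 220k^2n + 73kn^2 + 84n^3)(−1 + 8n + 7k)    [combine like terms]
= 200k^2 − 1600k^2n − 1400k^3 + 35kn − 280kn^2 − 245k^2n − 93n^2 + 744n^3 + 651kn^2 − 25k + 200kn + 175k^2 + 15n − 120n^2 − 105kn + 225k^3 − 1800k^3n − 1575k^4 + 220k^2n − 1760k^2n^2 − 1540k^3n − 73kn^2 + 584kn^3 + 511k^2n^2 − 84n^3 + 672n^4 + 588kn^3    [distributive law]
= 375k^2 − 1625k^2n − 1175k^3 + 130kn + 298kn^2 − 213n^2 + 660n^3 − 25k + 15n − 3340k^3n − 1575k^4 − 1249k^2n^2 + 1172kn^3 + 672n^4    [combine like terms]

375k^2 − 1625k^2n − 1175k^3 + 130kn + 298kn^2 − 213n^2 + 660n^3 − 25k + 15n − 3340k^3n − 1575k^4 − 1249k^2n^2 + 1172kn^3 + 672n^4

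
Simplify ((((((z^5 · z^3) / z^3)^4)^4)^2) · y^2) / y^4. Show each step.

y^(-2)z^160

((((((z^5 · z^3) / z^3)^4)^4)^2) · y^2) / y^4
= (((((z^5 · z^3) / z^3)^4)^8) · y^2) / y^4    [power of a power]
= ((((z^5 · z^3) / z^3)^32) · y^2) / y^4    [power of a power]
= ((((z^5 · z^3)^32) / ((z^3)^32)) · y^2) / y^4    [power of a quotient]
= (((((z^5)^32) · ((z^3)^32)) / ((z^3)^32)) · y^2) / y^4    [power of a product]
= (((z^160 · ((z^3)^32)) / ((z^3)^32)) · y^2) / y^4    [power of a power]
= (((z^160 · z^96) / ((z^3)^32)) · y^2) / y^4    [power of a power]
= ((z^256 / ((z^3)^32)) · y^2) / y^4    [product of powers]
= ((z^256 / z^96) · y^2) / y^4    [power of a power]
= (z^160 · y^2) / y^4    [quotient of powers]
= y^(-2)z^160    [quotient of powers]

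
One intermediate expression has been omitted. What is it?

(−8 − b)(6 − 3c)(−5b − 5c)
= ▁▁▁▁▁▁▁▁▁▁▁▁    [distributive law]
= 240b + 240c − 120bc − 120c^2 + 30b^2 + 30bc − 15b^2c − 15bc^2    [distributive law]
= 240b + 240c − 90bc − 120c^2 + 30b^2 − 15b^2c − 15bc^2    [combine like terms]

Applying distributive law to the line above:

(−48 + 24c − 6b + 3bc)(−5b − 5c)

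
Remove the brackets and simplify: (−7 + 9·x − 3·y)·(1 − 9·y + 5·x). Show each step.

(−7 + 9·x − 3·y)·(1 − 9·y + 5·x)
= −7 + 63·y − 35·x + 9·x − 81·x·y + 45·x^2 − 3·y + 27·y^2 − 15·x·y    [distributive law]
= −7 + 60·y − 26·x − 96·x·y + 45·x^2 + 27·y^2    [combine like terms]

−7 + 60·y − 26·x − 96·x·y + 45·x^2 + 27·y^2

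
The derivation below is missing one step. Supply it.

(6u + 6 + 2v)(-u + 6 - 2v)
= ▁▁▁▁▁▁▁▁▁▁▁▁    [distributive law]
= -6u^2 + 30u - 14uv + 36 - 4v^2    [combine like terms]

Applying distributive law to the line above:

-6u^2 + 36u - 12uv - 6u + 36 - 12v - 2uv + 12v - 4v^2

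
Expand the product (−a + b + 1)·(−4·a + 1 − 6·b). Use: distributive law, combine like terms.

(−a + b + 1)·(−4·a + 1 − 6·b)
= 4·a² − a + 6·a·b − 4·a·b + b − 6·b² − 4·a + 1 − 6·b    [distributive law]
= 4·a² − 5·a + 2·a·b − 5·b − 6·b² + 1    [combine like terms]

4·a² − 5·a + 2·a·b − 5·b − 6·b² + 1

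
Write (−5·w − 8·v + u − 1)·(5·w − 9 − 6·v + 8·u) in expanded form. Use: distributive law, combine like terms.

(−5·w − 8·v + u − 1)·(5·w − 9 − 6·v + 8·u)
= −25·w² + 45·w + 30·v·w − 40·u·w − 40·v·w + 72·v + 48·v² − 64·u·v + 5·u·w − 9·u − 6·u·v + 8·u² − 5·w + 9 + 6·v − 8·u    [distributive law]
= −25·w² + 40·w − 10·v·w − 35·u·w + 78·v + 48·v² − 70·u·v − 17·u + 8·u² + 9    [combine like terms]

−25·w² + 40·w − 10·v·w − 35·u·w + 78·v + 48·v² − 70·u·v − 17·u + 8·u² + 9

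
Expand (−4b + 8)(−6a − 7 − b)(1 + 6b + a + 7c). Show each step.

(−4b + 8)(−6a − 7 − b)(1 + 6b + a + 7c)
= (24ab + 28b + 4b² − 48a − 56 − 8b)(1 + 6b + a + 7c)    [distributive law]
= (24ab + 20b + 4b² − 48a − 56)(1 + 6b + a + 7c)    [combine like terms]
= 24ab + 144ab² + 24a²b + 168abc + 20b + 120b² + 20ab + 140bc + 4b² + 24b³ + 4ab² + 28b²c − 48a − 288ab − 48a² − 336ac − 56 − 336b − 56a − 392c    [distributive law]
= −244ab + 148ab² + 24a²b + 168abc − 316b + 124b² + 140bc + 24b³ + 28b²c − 104a − 48a² − 336ac − 56 − 392c    [combine like terms]

−244ab + 148ab² + 24a²b + 168abc − 316b + 124b² + 140bc + 24b³ + 28b²c − 104a − 48a² − 336ac − 56 − 392c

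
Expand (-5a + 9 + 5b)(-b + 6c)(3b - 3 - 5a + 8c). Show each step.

(-5a + 9 + 5b)(-b + 6c)(3b - 3 - 5a + 8c)
= (5ab - 30ac - 9b + 54c - 5b² + 30bc)(3b - 3 - 5a + 8c)    [distributive law]
= 15ab² - 15ab - 25a²b + 40abc - 90abc + 90ac + 150a²c - 240ac² - 27b² + 27b + 45ab - 72bc + 162bc - 162c - 270ac + 432c² - 15b³ + 15b² + 25ab² - 40b²c + 90b²c - 90bc - 150abc + 240bc²    [distributive law]
= 40ab² + 30ab - 25a²b - 200abc - 180ac + 150a²c - 240ac² - 12b² + 27b - 162c + 432c² - 15b³ + 50b²c + 240bc²    [combine like terms]

40ab² + 30ab - 25a²b - 200abc - 180ac + 150a²c - 240ac² - 12b² + 27b - 162c + 432c² - 15b³ + 50b²c + 240bc²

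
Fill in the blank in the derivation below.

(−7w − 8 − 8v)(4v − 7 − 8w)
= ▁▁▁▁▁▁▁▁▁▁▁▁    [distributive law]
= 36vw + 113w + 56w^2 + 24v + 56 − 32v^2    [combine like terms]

Applying distributive law to the line above:

−28vw + 49w + 56w^2 − 32v + 56 + 64w − 32v^2 + 56v + 64vw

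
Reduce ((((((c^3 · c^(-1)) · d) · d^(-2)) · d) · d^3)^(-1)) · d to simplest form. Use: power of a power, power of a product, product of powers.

((((((c^3 · c^(-1)) · d) · d^(-2)) · d) · d^3)^(-1)) · d
= ((((((c^3 · c^(-1)) · d) · d^(-2)) · d)^(-1)) · ((d^3)^(-1))) · d    [power of a product]
= ((((((c^3 · c^(-1)) · d) · d^(-2))^(-1)) · (d^(-1))) · ((d^3)^(-1))) · d    [power of a product]
= ((((((c^3 · c^(-1)) · d)^(-1)) · ((d^(-2))^(-1))) · (d^(-1))) · ((d^3)^(-1))) · d    [power of a product]
= ((((((c^3 · c^(-1))^(-1)) · (d^(-1))) · ((d^(-2))^(-1))) · (d^(-1))) · ((d^3)^(-1))) · d    [power of a product]
= (((((((c^3)^(-1)) · ((c^(-1))^(-1))) · (d^(-1))) · ((d^(-2))^(-1))) · (d^(-1))) · ((d^3)^(-1))) · d    [power of a product]
= (((((c^(-3) · ((c^(-1))^(-1))) · (d^(-1))) · ((d^(-2))^(-1))) · (d^(-1))) · ((d^3)^(-1))) · d    [power of a power]
= (((((c^(-3) · c) · (d^(-1))) · ((d^(-2))^(-1))) · (d^(-1))) · ((d^3)^(-1))) · d    [power of a power]
= ((((c^(-2) · (d^(-1))) · ((d^(-2))^(-1))) · (d^(-1))) · ((d^3)^(-1))) · d    [product of powers]
= ((((c^(-2) · d^(-1)) · d^2) · (d^(-1))) · ((d^3)^(-1))) · d    [power of a power]
= ((((c^(-2) · d^(-1)) · d^2) · d^(-1)) · d^(-3)) · d    [power of a power]
= c^(-2)d^(-2)    [product of powers]

c^(-2)d^(-2)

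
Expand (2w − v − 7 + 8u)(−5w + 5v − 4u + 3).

(2w − v − 7 + 8u)(−5w + 5v − 4u + 3)
= −10w² + 10vw − 8uw + 6w + 5vw − 5v² + 4uv − 3v + 35w − 35v + 28u − 21 − 40uw + 40uv − 32u² + 24u    [distributive law]
= −10w² + 15vw − 48uw + 41w − 5v² + 44uv − 38v + 52u − 21 − 32u²    [combine like terms]

−10w² + 15vw − 48uw + 41w − 5v² + 44uv − 38v + 52u − 21 − 32u²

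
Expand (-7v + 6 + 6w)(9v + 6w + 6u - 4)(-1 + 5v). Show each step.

473v^2 - 315v^3 + 48vw + 60v^2w + 222uv - 210uv^2 - 202v - 12w - 36u + 24 - 36w^2 + 180vw^2 - 36uw + 180uvw

(-7v + 6 + 6w)(9v + 6w + 6u - 4)(-1 + 5v)
= (-63v^2 - 42vw - 42uv + 28v + 54v + 36w + 36u - 24 + 54vw + 36w^2 + 36uw - 24w)(-1 + 5v)    [distributive law]
= (-63v^2 + 12vw - 42uv + 82v + 12w + 36u - 24 + 36w^2 + 36uw)(-1 + 5v)    [combine like terms]
= 63v^2 - 315v^3 - 12vw + 60v^2w + 42uv - 210uv^2 - 82v + 410v^2 - 12w + 60vw - 36u + 180uv + 24 - 120v - 36w^2 + 180vw^2 - 36uw + 180uvw    [distributive law]
= 473v^2 - 315v^3 + 48vw + 60v^2w + 222uv - 210uv^2 - 202v - 12w - 36u + 24 - 36w^2 + 180vw^2 - 36uw + 180uvw    [combine like terms]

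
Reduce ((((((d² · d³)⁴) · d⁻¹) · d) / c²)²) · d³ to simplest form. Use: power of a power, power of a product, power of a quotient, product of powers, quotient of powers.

c⁻⁴d⁴³

((((((d² · d³)⁴) · d⁻¹) · d) / c²)²) · d³
= ((((((d² · d³)⁴) · d⁻¹) · d)²) / ((c²)²)) · d³    [power of a quotient]
= ((((((d² · d³)⁴) · d⁻¹)²) · (d²)) / ((c²)²)) · d³    [power of a product]
= ((((((d² · d³)⁴)²) · ((d⁻¹)²)) · (d²)) / ((c²)²)) · d³    [power of a product]
= (((((d² · d³)⁸) · ((d⁻¹)²)) · (d²)) / ((c²)²)) · d³    [power of a power]
= ((((((d²)⁸) · ((d³)⁸)) · ((d⁻¹)²)) · (d²)) / ((c²)²)) · d³    [power of a product]
= ((((d¹⁶ · ((d³)⁸)) · ((d⁻¹)²)) · (d²)) / ((c²)²)) · d³    [power of a power]
= ((((d¹⁶ · d²⁴) · ((d⁻¹)²)) · (d²)) / ((c²)²)) · d³    [power of a power]
= (((d⁴⁰ · ((d⁻¹)²)) · (d²)) / ((c²)²)) · d³    [product of powers]
= (((d⁴⁰ · d⁻²) · (d²)) / ((c²)²)) · d³    [power of a power]
= ((d³⁸ · (d²)) / ((c²)²)) · d³    [product of powers]
= (d⁴⁰ / ((c²)²)) · d³    [product of powers]
= (d⁴⁰ / c⁴) · d³    [power of a power]
= c⁻⁴d⁴³    [quotient of powers; product of powers]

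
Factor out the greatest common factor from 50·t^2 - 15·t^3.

5·t^2(10 - 3·t)

50·t^2 - 15·t^3
= 5(10·t^2 - 3·t^3)    [factor out 5]
= 5·t^2(10 - 3·t)    [factor out t^2]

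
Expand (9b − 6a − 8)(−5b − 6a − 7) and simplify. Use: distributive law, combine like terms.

−45b^2 − 24ab − 23b + 36a^2 + 90a + 56

(9b − 6a − 8)(−5b − 6a − 7)
= −45b^2 − 54ab − 63b + 30ab + 36a^2 + 42a + 40b + 48a + 56    [distributive law]
= −45b^2 − 24ab − 23b + 36a^2 + 90a + 56    [combine like terms]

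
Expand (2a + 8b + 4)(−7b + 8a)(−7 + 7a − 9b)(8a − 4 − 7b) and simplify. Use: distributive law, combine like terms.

−8280a^2b + 6472ab + 14358ab^2 + 864a^3b − 8178a^2b^2 + 9926ab^3 + 448a^3 − 2240a^2 + 896a^4 − 3948b^2 − 6524b^3 − 3528b^4 − 784b + 896a

(2a + 8b + 4)(−7b + 8a)(−7 + 7a − 9b)(8a − 4 − 7b)
= (−14ab + 16a^2 − 56b^2 + 64ab − 28b + 32a)(−7 + 7a − 9b)(8a − 4 − 7b)    [distributive law]
= (50ab + 16a^2 − 56b^2 − 28b + 32a)(−7 + 7a − 9b)(8a − 4 − 7b)    [combine like terms]
= (−350ab + 350a^2b − 450ab^2 − 112a^2 + 112a^3 − 144a^2b + 392b^2 − 392ab^2 + 504b^3 + 196b − 196ab + 252b^2 − 224a + 224a^2 − 288ab)(8a − 4 − 7b)    [distributive law]
= (−834ab + 206a^2b − 842ab^2 + 112a^2 + 112a^3 + 644b^2 + 504b^3 + 196b − 224a)(8a − 4 − 7b)    [combine like terms]
= −6672a^2b + 3336ab + 5838ab^2 + 1648a^3b − 824a^2b − 1442a^2b^2 − 6736a^2b^2 + 3368ab^2 + 5894ab^3 + 896a^3 − 448a^2 − 784a^2b + 896a^4 − 448a^3 − 784a^3b + 5152ab^2 − 2576b^2 − 4508b^3 + 4032ab^3 − 2016b^3 − 3528b^4 + 1568ab − 784b − 1372b^2 − 1792a^2 + 896a + 1568ab    [distributive law]
= −8280a^2b + 6472ab + 14358ab^2 + 864a^3b − 8178a^2b^2 + 9926ab^3 + 448a^3 − 2240a^2 + 896a^4 − 3948b^2 − 6524b^3 − 3528b^4 − 784b + 896a    [combine like terms]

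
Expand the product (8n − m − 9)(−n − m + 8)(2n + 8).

(8n − m − 9)(−n − m + 8)(2n + 8)
= (−8n² − 8mn + 64n + mn + m² − 8m + 9n + 9m − 72)(2n + 8)    [distributive law]
= (−8n² − 7mn + 73n + m² + m − 72)(2n + 8)    [combine like terms]
= −16n³ − 64n² − 14mn² − 56mn + 146n² + 584n + 2m²n + 8m² + 2mn + 8m − 144n − 576    [distributive law]
= −16n³ + 82n² − 14mn² − 54mn + 440n + 2m²n + 8m² + 8m − 576    [combine like terms]

−16n³ + 82n² − 14mn² − 54mn + 440n + 2m²n + 8m² + 8m − 576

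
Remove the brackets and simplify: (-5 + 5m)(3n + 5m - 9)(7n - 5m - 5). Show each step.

(-5 + 5m)(3n + 5m - 9)(7n - 5m - 5)
= (-15n - 25m + 45 + 15mn + 25m² - 45m)(7n - 5m - 5)    [distributive law]
= (-15n - 70m + 45 + 15mn + 25m²)(7n - 5m - 5)    [combine like terms]
= -105n² + 75mn + 75n - 490mn + 350m² + 350m + 315n - 225m - 225 + 105mn² - 75m²n - 75mn + 175m²n - 125m³ - 125m²    [distributive law]
= -105n² - 490mn + 390n + 225m² + 125m - 225 + 105mn² + 100m²n - 125m³    [combine like terms]

-105n² - 490mn + 390n + 225m² + 125m - 225 + 105mn² + 100m²n - 125m³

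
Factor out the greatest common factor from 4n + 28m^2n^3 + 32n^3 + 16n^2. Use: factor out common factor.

4n(1 + 7m^2n^2 + 8n^2 + 4n)

4n + 28m^2n^3 + 32n^3 + 16n^2
= 4(n + 7m^2n^3 + 8n^3 + 4n^2)    [factor out 4]
= 4n(1 + 7m^2n^2 + 8n^2 + 4n)    [factor out n]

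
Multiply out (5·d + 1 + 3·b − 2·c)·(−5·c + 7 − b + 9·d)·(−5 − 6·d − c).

(5·d + 1 + 3·b − 2·c)·(−5·c + 7 − b + 9·d)·(−5 − 6·d − c)
= (−25·c·d + 35·d − 5·b·d + 45·d^2 − 5·c + 7 − b + 9·d − 15·b·c + 21·b − 3·b^2 + 27·b·d + 10·c^2 − 14·c + 2·b·c − 18·c·d)·(−5 − 6·d − c)    [distributive law]
= (−43·c·d + 44·d + 22·b·d + 45·d^2 − 19·c + 7 + 20·b − 13·b·c − 3·b^2 + 10·c^2)·(−5 − 6·d − c)    [combine like terms]
= 215·c·d + 258·c·d^2 + 43·c^2·d − 220·d − 264·d^2 − 44·c·d − 110·b·d − 132·b·d^2 − 22·b·c·d − 225·d^2 − 270·d^3 − 45·c·d^2 + 95·c + 114·c·d + 19·c^2 − 35 − 42·d − 7·c − 100·b − 120·b·d − 20·b·c + 65·b·c + 78·b·c·d + 13·b·c^2 + 15·b^2 + 18·b^2·d + 3·b^2·c − 50·c^2 − 60·c^2·d − 10·c^3    [distributive law]
= 285·c·d + 213·c·d^2 − 17·c^2·d − 262·d − 489·d^2 − 230·b·d − 132·b·d^2 + 56·b·c·d − 270·d^3 + 88·c − 31·c^2 − 35 − 100·b + 45·b·c + 13·b·c^2 + 15·b^2 + 18·b^2·d + 3·b^2·c − 10·c^3    [combine like terms]

285·c·d + 213·c·d^2 − 17·c^2·d − 262·d − 489·d^2 − 230·b·d − 132·b·d^2 + 56·b·c·d − 270·d^3 + 88·c − 31·c^2 − 35 − 100·b + 45·b·c + 13·b·c^2 + 15·b^2 + 18·b^2·d + 3·b^2·c − 10·c^3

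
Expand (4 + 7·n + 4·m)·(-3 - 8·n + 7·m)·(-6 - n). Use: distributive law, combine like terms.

(4 + 7·n + 4·m)·(-3 - 8·n + 7·m)·(-6 - n)
= (-12 - 32·n + 28·m - 21·n - 56·n^2 + 49·m·n - 12·m - 32·m·n + 28·m^2)·(-6 - n)    [distributive law]
= (-12 - 53·n + 16·m - 56·n^2 + 17·m·n + 28·m^2)·(-6 - n)    [combine like terms]
= 72 + 12·n + 318·n + 53·n^2 - 96·m - 16·m·n + 336·n^2 + 56·n^3 - 102·m·n - 17·m·n^2 - 168·m^2 - 28·m^2·n    [distributive law]
= 72 + 330·n + 389·n^2 - 96·m - 118·m·n + 56·n^3 - 17·m·n^2 - 168·m^2 - 28·m^2·n    [combine like terms]

72 + 330·n + 389·n^2 - 96·m - 118·m·n + 56·n^3 - 17·m·n^2 - 168·m^2 - 28·m^2·n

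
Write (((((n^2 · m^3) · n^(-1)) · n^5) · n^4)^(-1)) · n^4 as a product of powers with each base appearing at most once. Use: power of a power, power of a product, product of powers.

m^(-3)·n^(-6)

(((((n^2 · m^3) · n^(-1)) · n^5) · n^4)^(-1)) · n^4
= (((((n^2 · m^3) · n^(-1)) · n^5)^(-1)) · ((n^4)^(-1))) · n^4    [power of a product]
= (((((n^2 · m^3) · n^(-1))^(-1)) · ((n^5)^(-1))) · ((n^4)^(-1))) · n^4    [power of a product]
= (((((n^2 · m^3)^(-1)) · ((n^(-1))^(-1))) · ((n^5)^(-1))) · ((n^4)^(-1))) · n^4    [power of a product]
= ((((((n^2)^(-1)) · ((m^3)^(-1))) · ((n^(-1))^(-1))) · ((n^5)^(-1))) · ((n^4)^(-1))) · n^4    [power of a product]
= ((((n^(-2) · ((m^3)^(-1))) · ((n^(-1))^(-1))) · ((n^5)^(-1))) · ((n^4)^(-1))) · n^4    [power of a power]
= ((((n^(-2) · m^(-3)) · ((n^(-1))^(-1))) · ((n^5)^(-1))) · ((n^4)^(-1))) · n^4    [power of a power]
= ((((n^(-2) · m^(-3)) · n) · ((n^5)^(-1))) · ((n^4)^(-1))) · n^4    [power of a power]
= ((((n^(-2) · m^(-3)) · n) · n^(-5)) · ((n^4)^(-1))) · n^4    [power of a power]
= ((((n^(-2) · m^(-3)) · n) · n^(-5)) · n^(-4)) · n^4    [power of a power]
= m^(-3)·n^(-6)    [product of powers]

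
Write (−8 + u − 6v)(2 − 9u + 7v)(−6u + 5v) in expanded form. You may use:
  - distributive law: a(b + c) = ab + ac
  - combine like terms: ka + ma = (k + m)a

96u − 80v − 444u^2 + 778uv − 340v^2 + 54u^3 − 411u^2v + 557uv^2 − 210v^3

(−8 + u − 6v)(2 − 9u + 7v)(−6u + 5v)
= (−16 + 72u − 56v + 2u − 9u^2 + 7uv − 12v + 54uv − 42v^2)(−6u + 5v)    [distributive law]
= (−16 + 74u − 68v − 9u^2 + 61uv − 42v^2)(−6u + 5v)    [combine like terms]
= 96u − 80v − 444u^2 + 370uv + 408uv − 340v^2 + 54u^3 − 45u^2v − 366u^2v + 305uv^2 + 252uv^2 − 210v^3    [distributive law]
= 96u − 80v − 444u^2 + 778uv − 340v^2 + 54u^3 − 411u^2v + 557uv^2 − 210v^3    [combine like terms]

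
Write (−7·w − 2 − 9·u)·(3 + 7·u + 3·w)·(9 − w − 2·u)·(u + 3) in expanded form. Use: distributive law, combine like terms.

−2004·u·w − 711·w + 192·u·w^2 − 486·w^2 + 56·u^2·w + 118·u^2·w^2 + 215·u^3·w + 21·u·w^3 + 63·w^3 − 1125·u − 162 − 1812·u^2 − 107·u^3 + 126·u^4

(−7·w − 2 − 9·u)·(3 + 7·u + 3·w)·(9 − w − 2·u)·(u + 3)
= (−21·w − 49·u·w − 21·w^2 − 6 − 14·u − 6·w − 27·u − 63·u^2 − 27·u·w)·(9 − w − 2·u)·(u + 3)    [distributive law]
= (−27·w − 76·u·w − 21·w^2 − 6 − 41·u − 63·u^2)·(9 − w − 2·u)·(u + 3)    [combine like terms]
= (−243·w + 27·w^2 + 54·u·w − 684·u·w + 76·u·w^2 + 152·u^2·w − 189·w^2 + 21·w^3 + 42·u·w^2 − 54 + 6·w + 12·u − 369·u + 41·u·w + 82·u^2 − 567·u^2 + 63·u^2·w + 126·u^3)·(u + 3)    [distributive law]
= (−237·w − 162·w^2 − 589·u·w + 118·u·w^2 + 215·u^2·w + 21·w^3 − 54 − 357·u − 485·u^2 + 126·u^3)·(u + 3)    [combine like terms]
= −237·u·w − 711·w − 162·u·w^2 − 486·w^2 − 589·u^2·w − 1767·u·w + 118·u^2·w^2 + 354·u·w^2 + 215·u^3·w + 645·u^2·w + 21·u·w^3 + 63·w^3 − 54·u − 162 − 357·u^2 − 1071·u − 485·u^3 − 1455·u^2 + 126·u^4 + 378·u^3    [distributive law]
= −2004·u·w − 711·w + 192·u·w^2 − 486·w^2 + 56·u^2·w + 118·u^2·w^2 + 215·u^3·w + 21·u·w^3 + 63·w^3 − 1125·u − 162 − 1812·u^2 − 107·u^3 + 126·u^4    [combine like terms]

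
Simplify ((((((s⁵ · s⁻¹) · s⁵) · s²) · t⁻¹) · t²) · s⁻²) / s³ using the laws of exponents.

((((((s⁵ · s⁻¹) · s⁵) · s²) · t⁻¹) · t²) · s⁻²) / s³
= (((((s⁴ · s⁵) · s²) · t⁻¹) · t²) · s⁻²) / s³    [product of powers]
= ((((s⁹ · s²) · t⁻¹) · t²) · s⁻²) / s³    [product of powers]
= (((s¹¹ · t⁻¹) · t²) · s⁻²) / s³    [product of powers]
= s⁶t    [quotient of powers; product of powers]

s⁶t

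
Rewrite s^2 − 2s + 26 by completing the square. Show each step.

s^2 − 2s + 26
= s^2 − 2s + 1 − 1 + 26    [add and subtract 1]
= (s − 1)^2 − 1 + 26    [perfect-square identity]
= (s − 1)^2 + 25    [combine constants]

(s − 1)^2 + 25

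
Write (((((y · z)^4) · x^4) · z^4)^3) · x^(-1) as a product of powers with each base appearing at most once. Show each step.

x^11·y^12·z^24

(((((y · z)^4) · x^4) · z^4)^3) · x^(-1)
= (((((y · z)^4) · x^4)^3) · ((z^4)^3)) · x^(-1)    [power of a product]
= (((((y · z)^4)^3) · ((x^4)^3)) · ((z^4)^3)) · x^(-1)    [power of a product]
= ((((y · z)^12) · ((x^4)^3)) · ((z^4)^3)) · x^(-1)    [power of a power]
= ((((y^12) · (z^12)) · ((x^4)^3)) · ((z^4)^3)) · x^(-1)    [power of a product]
= (((y^12 · z^12) · x^12) · ((z^4)^3)) · x^(-1)    [power of a power]
= (((y^12 · z^12) · x^12) · z^12) · x^(-1)    [power of a power]
= x^11·y^12·z^24    [product of powers]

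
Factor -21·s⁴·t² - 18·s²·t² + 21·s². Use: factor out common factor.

3·s²(-7·s²·t² - 6·t² + 7)

-21·s⁴·t² - 18·s²·t² + 21·s²
= 3(-7·s⁴·t² - 6·s²·t² + 7·s²)    [factor out 3]
= 3·s²(-7·s²·t² - 6·t² + 7)    [factor out s²]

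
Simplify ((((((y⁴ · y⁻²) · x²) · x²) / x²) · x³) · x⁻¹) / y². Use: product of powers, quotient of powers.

((((((y⁴ · y⁻²) · x²) · x²) / x²) · x³) · x⁻¹) / y²
= (((((y² · x²) · x²) / x²) · x³) · x⁻¹) / y²    [product of powers]
= x⁴    [quotient of powers; product of powers]

x⁴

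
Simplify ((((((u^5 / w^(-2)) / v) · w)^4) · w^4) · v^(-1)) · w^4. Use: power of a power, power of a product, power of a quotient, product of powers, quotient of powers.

u^20v^(-5)w^20

((((((u^5 / w^(-2)) / v) · w)^4) · w^4) · v^(-1)) · w^4
= ((((((u^5 / w^(-2)) / v)^4) · (w^4)) · w^4) · v^(-1)) · w^4    [power of a product]
= ((((((u^5 / w^(-2))^4) / (v^4)) · (w^4)) · w^4) · v^(-1)) · w^4    [power of a quotient]
= (((((((u^5)^4) / ((w^(-2))^4)) / (v^4)) · (w^4)) · w^4) · v^(-1)) · w^4    [power of a quotient]
= (((((u^20 / ((w^(-2))^4)) / (v^4)) · (w^4)) · w^4) · v^(-1)) · w^4    [power of a power]
= (((((u^20 / w^(-8)) / (v^4)) · (w^4)) · w^4) · v^(-1)) · w^4    [power of a power]
= u^20v^(-5)w^20    [quotient of powers; product of powers]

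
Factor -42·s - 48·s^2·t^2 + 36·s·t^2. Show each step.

6·s(-7 - 8·s·t^2 + 6·t^2)

-42·s - 48·s^2·t^2 + 36·s·t^2
= 6(-7·s - 8·s^2·t^2 + 6·s·t^2)    [factor out 6]
= 6·s(-7 - 8·s·t^2 + 6·t^2)    [factor out s]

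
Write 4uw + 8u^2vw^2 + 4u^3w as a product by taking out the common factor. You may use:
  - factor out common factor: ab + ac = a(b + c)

4uw + 8u^2vw^2 + 4u^3w
= 4(uw + 2u^2vw^2 + u^3w)    [factor out 4]
= 4uw(1 + 2uvw + u^2)    [factor out uw]

4uw(1 + 2uvw + u^2)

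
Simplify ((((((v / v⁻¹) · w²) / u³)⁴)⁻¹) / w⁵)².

((((((v / v⁻¹) · w²) / u³)⁴)⁻¹) / w⁵)²
= ((((((v / v⁻¹) · w²) / u³)⁴)⁻¹)²) / ((w⁵)²)    [power of a quotient]
= (((((v / v⁻¹) · w²) / u³)⁴)⁻²) / ((w⁵)²)    [power of a power]
= ((((v / v⁻¹) · w²) / u³)⁻⁸) / ((w⁵)²)    [power of a power]
= ((((v / v⁻¹) · w²)⁻⁸) / ((u³)⁻⁸)) / ((w⁵)²)    [power of a quotient]
= ((((v / v⁻¹)⁻⁸) · ((w²)⁻⁸)) / ((u³)⁻⁸)) / ((w⁵)²)    [power of a product]
= ((((v⁻⁸) / ((v⁻¹)⁻⁸)) · ((w²)⁻⁸)) / ((u³)⁻⁸)) / ((w⁵)²)    [power of a quotient]
= (((v⁻⁸ / v⁸) · ((w²)⁻⁸)) / ((u³)⁻⁸)) / ((w⁵)²)    [power of a power]
= ((v⁻¹⁶ · ((w²)⁻⁸)) / ((u³)⁻⁸)) / ((w⁵)²)    [quotient of powers]
= ((v⁻¹⁶ · w⁻¹⁶) / ((u³)⁻⁸)) / ((w⁵)²)    [power of a power]
= ((v⁻¹⁶ · w⁻¹⁶) / u⁻²⁴) / ((w⁵)²)    [power of a power]
= ((v⁻¹⁶ · w⁻¹⁶) / u⁻²⁴) / w¹⁰    [power of a power]
= u²⁴v⁻¹⁶w⁻²⁶    [quotient of powers]

u²⁴v⁻¹⁶w⁻²⁶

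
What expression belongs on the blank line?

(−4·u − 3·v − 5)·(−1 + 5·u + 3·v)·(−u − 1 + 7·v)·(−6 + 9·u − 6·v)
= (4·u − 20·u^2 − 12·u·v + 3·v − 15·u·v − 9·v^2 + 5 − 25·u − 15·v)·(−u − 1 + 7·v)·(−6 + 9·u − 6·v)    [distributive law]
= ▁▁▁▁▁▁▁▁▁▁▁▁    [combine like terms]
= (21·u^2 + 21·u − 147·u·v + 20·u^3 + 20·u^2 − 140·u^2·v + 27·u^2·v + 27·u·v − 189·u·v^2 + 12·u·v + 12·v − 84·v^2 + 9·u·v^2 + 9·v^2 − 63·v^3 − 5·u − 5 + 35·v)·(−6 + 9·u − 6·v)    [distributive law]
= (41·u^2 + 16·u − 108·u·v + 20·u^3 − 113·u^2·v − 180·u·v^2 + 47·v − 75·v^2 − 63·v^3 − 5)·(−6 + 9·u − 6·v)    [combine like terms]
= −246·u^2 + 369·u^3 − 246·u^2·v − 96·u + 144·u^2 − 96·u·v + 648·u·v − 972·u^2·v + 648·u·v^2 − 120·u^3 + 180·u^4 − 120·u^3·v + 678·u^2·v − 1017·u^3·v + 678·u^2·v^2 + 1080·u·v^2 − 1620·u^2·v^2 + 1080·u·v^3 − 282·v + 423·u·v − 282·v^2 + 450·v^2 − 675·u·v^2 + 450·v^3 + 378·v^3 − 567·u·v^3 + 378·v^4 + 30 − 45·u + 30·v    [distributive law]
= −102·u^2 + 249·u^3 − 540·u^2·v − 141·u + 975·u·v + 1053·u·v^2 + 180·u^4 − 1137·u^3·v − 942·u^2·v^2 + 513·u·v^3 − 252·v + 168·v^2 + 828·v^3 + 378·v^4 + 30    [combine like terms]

Applying combine like terms to the line above:

(−21·u − 20·u^2 − 27·u·v − 12·v − 9·v^2 + 5)·(−u − 1 + 7·v)·(−6 + 9·u − 6·v)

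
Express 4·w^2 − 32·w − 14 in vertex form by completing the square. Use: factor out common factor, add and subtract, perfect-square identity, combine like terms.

4·w^2 − 32·w − 14
= 4(w^2 − 8·w) − 14    [factor out 4 from the w-terms]
= 4(w^2 − 8·w + 16 − 16) − 14    [add and subtract 16 inside the bracket]
= 4(w − 4)^2 − 64 − 14    [perfect-square identity]
= 4(w − 4)^2 − 78    [combine constants]

4(w − 4)^2 − 78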